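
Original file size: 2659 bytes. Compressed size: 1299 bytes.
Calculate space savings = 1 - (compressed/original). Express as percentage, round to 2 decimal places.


ratio = compressed/original = 1299/2659 = 0.48853
savings = 1 - ratio = 1 - 0.48853 = 0.51147
as a percentage: 0.51147 * 100 = 51.15%

Space savings = 1 - 1299/2659 = 51.15%


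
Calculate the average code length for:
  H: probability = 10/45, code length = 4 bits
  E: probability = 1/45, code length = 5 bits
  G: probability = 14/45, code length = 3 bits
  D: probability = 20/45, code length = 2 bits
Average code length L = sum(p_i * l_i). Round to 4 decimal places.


Weighted contributions p_i * l_i:
  H: (10/45) * 4 = 40/45
  E: (1/45) * 5 = 5/45
  G: (14/45) * 3 = 42/45
  D: (20/45) * 2 = 40/45
Sum = (40 + 5 + 42 + 40)/45 = 127/45

L = 127/45 = 2.8222 bits/symbol


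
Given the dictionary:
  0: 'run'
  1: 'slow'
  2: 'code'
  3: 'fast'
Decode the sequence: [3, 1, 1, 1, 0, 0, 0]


Look up each index in the dictionary:
  3 -> 'fast'
  1 -> 'slow'
  1 -> 'slow'
  1 -> 'slow'
  0 -> 'run'
  0 -> 'run'
  0 -> 'run'

Decoded: "fast slow slow slow run run run"


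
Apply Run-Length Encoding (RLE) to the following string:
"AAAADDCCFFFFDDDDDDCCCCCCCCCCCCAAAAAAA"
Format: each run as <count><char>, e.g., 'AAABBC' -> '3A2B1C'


Scanning runs left to right:
  i=0: run of 'A' x 4 -> '4A'
  i=4: run of 'D' x 2 -> '2D'
  i=6: run of 'C' x 2 -> '2C'
  i=8: run of 'F' x 4 -> '4F'
  i=12: run of 'D' x 6 -> '6D'
  i=18: run of 'C' x 12 -> '12C'
  i=30: run of 'A' x 7 -> '7A'

RLE = 4A2D2C4F6D12C7A


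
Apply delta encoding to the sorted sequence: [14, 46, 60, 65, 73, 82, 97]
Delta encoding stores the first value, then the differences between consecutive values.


First value: 14
Deltas:
  46 - 14 = 32
  60 - 46 = 14
  65 - 60 = 5
  73 - 65 = 8
  82 - 73 = 9
  97 - 82 = 15


Delta encoded: [14, 32, 14, 5, 8, 9, 15]


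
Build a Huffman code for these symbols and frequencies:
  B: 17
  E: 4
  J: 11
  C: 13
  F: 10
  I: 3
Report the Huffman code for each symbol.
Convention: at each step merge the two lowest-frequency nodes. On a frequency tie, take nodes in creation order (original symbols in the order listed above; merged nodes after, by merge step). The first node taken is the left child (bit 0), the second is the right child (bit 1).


Huffman tree construction:
Step 1: Merge I(3) + E(4) = 7
Step 2: Merge (I+E)(7) + F(10) = 17
Step 3: Merge J(11) + C(13) = 24
Step 4: Merge B(17) + ((I+E)+F)(17) = 34
Step 5: Merge (J+C)(24) + (B+((I+E)+F))(34) = 58
Read each symbol's code off the tree from the root (left child = 0, right child = 1).

Codes:
  B: 10 (length 2)
  E: 1101 (length 4)
  J: 00 (length 2)
  C: 01 (length 2)
  F: 111 (length 3)
  I: 1100 (length 4)
Average code length: 140/58 = 2.4138 bits/symbol


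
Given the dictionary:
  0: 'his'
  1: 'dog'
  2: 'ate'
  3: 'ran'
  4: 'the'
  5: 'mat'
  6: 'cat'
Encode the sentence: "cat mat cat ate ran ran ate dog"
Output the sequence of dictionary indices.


Look up each word in the dictionary:
  'cat' -> 6
  'mat' -> 5
  'cat' -> 6
  'ate' -> 2
  'ran' -> 3
  'ran' -> 3
  'ate' -> 2
  'dog' -> 1

Encoded: [6, 5, 6, 2, 3, 3, 2, 1]


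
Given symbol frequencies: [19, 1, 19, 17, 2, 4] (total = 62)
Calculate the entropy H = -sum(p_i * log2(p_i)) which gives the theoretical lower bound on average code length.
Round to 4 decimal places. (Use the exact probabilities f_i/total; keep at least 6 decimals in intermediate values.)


Per-symbol terms -p_i * log2(p_i) with p_i = f_i/62:
  p = 19/62 = 0.306452: log2(p) = -1.706269, -p*log2(p) = 0.522889
  p = 1/62 = 0.016129: log2(p) = -5.954196, -p*log2(p) = 0.096035
  p = 19/62 = 0.306452: log2(p) = -1.706269, -p*log2(p) = 0.522889
  p = 17/62 = 0.274194: log2(p) = -1.866733, -p*log2(p) = 0.511846
  p = 2/62 = 0.032258: log2(p) = -4.954196, -p*log2(p) = 0.159813
  p = 4/62 = 0.064516: log2(p) = -3.954196, -p*log2(p) = 0.255109
H = 0.522889 + 0.096035 + 0.522889 + 0.511846 + 0.159813 + 0.255109 = 2.068581

H = 2.0686 bits/symbol


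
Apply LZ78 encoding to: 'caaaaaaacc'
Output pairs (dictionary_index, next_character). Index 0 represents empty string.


LZ78 encoding steps:
Dictionary: {0: ''}
Step 1: w='' (idx 0), next='c' -> output (0, 'c'), add 'c' as idx 1
Step 2: w='' (idx 0), next='a' -> output (0, 'a'), add 'a' as idx 2
Step 3: w='a' (idx 2), next='a' -> output (2, 'a'), add 'aa' as idx 3
Step 4: w='aa' (idx 3), next='a' -> output (3, 'a'), add 'aaa' as idx 4
Step 5: w='a' (idx 2), next='c' -> output (2, 'c'), add 'ac' as idx 5
Step 6: w='c' (idx 1), end of input -> output (1, '')


Encoded: [(0, 'c'), (0, 'a'), (2, 'a'), (3, 'a'), (2, 'c'), (1, '')]


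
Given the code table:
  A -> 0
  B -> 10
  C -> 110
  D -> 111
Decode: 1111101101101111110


Decoding:
111 -> D
110 -> C
110 -> C
110 -> C
111 -> D
111 -> D
0 -> A


Result: DCCCDDA


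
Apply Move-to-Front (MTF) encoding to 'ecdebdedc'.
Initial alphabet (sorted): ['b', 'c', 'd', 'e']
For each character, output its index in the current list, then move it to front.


MTF encoding:
'e': index 3 in ['b', 'c', 'd', 'e'] -> ['e', 'b', 'c', 'd']
'c': index 2 in ['e', 'b', 'c', 'd'] -> ['c', 'e', 'b', 'd']
'd': index 3 in ['c', 'e', 'b', 'd'] -> ['d', 'c', 'e', 'b']
'e': index 2 in ['d', 'c', 'e', 'b'] -> ['e', 'd', 'c', 'b']
'b': index 3 in ['e', 'd', 'c', 'b'] -> ['b', 'e', 'd', 'c']
'd': index 2 in ['b', 'e', 'd', 'c'] -> ['d', 'b', 'e', 'c']
'e': index 2 in ['d', 'b', 'e', 'c'] -> ['e', 'd', 'b', 'c']
'd': index 1 in ['e', 'd', 'b', 'c'] -> ['d', 'e', 'b', 'c']
'c': index 3 in ['d', 'e', 'b', 'c'] -> ['c', 'd', 'e', 'b']


Output: [3, 2, 3, 2, 3, 2, 2, 1, 3]


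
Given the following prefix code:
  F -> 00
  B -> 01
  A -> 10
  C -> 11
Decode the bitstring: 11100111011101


Decoding step by step:
Bits 11 -> C
Bits 10 -> A
Bits 01 -> B
Bits 11 -> C
Bits 01 -> B
Bits 11 -> C
Bits 01 -> B


Decoded message: CABCBCB


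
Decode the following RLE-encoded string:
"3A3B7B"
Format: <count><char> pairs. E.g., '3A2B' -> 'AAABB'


Expanding each <count><char> pair:
  3A -> 'AAA'
  3B -> 'BBB'
  7B -> 'BBBBBBB'

Decoded = AAABBBBBBBBBB


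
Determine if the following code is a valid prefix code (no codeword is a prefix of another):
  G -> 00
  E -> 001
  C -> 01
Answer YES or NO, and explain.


Checking each pair (does one codeword prefix another?):
  G='00' vs E='001': prefix -- VIOLATION

NO -- this is NOT a valid prefix code. G (00) is a prefix of E (001).


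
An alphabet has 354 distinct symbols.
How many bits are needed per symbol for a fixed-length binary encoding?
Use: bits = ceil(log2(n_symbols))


log2(354) = 8.4676
Bracket: 2^8 = 256 < 354 <= 2^9 = 512
So ceil(log2(354)) = 9

bits = ceil(log2(354)) = ceil(8.4676) = 9 bits


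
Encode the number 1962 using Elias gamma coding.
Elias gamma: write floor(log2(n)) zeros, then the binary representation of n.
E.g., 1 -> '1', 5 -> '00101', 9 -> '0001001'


num_bits = floor(log2(1962)) + 1 = 11
leading_zeros = num_bits - 1 = 10
binary(1962) = 11110101010

Elias gamma(1962) = '0000000000' + '11110101010' = 000000000011110101010 (21 bits)


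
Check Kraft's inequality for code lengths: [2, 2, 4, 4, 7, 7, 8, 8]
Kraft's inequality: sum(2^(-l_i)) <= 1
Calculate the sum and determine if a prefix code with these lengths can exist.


Sum = 2^(-2) + 2^(-2) + 2^(-4) + 2^(-4) + 2^(-7) + 2^(-7) + 2^(-8) + 2^(-8)
    = 0.25 + 0.25 + 0.0625 + 0.0625 + 0.0078125 + 0.0078125 + 0.00390625 + 0.00390625
    = 166/256 = 0.6484375
Since 0.6484375 <= 1, Kraft's inequality IS satisfied.
A prefix code with these lengths CAN exist.

Kraft sum = 0.6484375. Satisfied.


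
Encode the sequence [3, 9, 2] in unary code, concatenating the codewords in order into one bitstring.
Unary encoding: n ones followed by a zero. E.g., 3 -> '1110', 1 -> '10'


Encode each number as n ones followed by a terminating 0:
  3 -> 1110 (4 bits)
  9 -> 1111111110 (10 bits)
  2 -> 110 (3 bits)
Total length = 4 + 10 + 3 = 17 bits.

Unary([3, 9, 2]) = 11101111111110110 (17 bits)


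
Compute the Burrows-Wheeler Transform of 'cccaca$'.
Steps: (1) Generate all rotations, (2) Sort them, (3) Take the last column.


Rotations (sorted):
  0: $cccaca -> last char: a
  1: a$cccac -> last char: c
  2: aca$ccc -> last char: c
  3: ca$ccca -> last char: a
  4: caca$cc -> last char: c
  5: ccaca$c -> last char: c
  6: cccaca$ -> last char: $


BWT = accacc$


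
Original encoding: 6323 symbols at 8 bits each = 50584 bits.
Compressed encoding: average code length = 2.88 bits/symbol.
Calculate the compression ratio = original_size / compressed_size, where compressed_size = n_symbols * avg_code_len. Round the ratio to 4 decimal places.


original_size = n_symbols * orig_bits = 6323 * 8 = 50584 bits
compressed_size = n_symbols * avg_code_len = 6323 * 2.88 = 18210.24 bits
ratio = original_size / compressed_size = 50584 / 18210.24 = 2.7778

Compression ratio = 2.7778


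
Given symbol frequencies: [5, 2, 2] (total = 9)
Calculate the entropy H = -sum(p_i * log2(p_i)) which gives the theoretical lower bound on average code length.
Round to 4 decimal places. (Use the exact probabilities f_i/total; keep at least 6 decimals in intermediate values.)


Per-symbol terms -p_i * log2(p_i) with p_i = f_i/9:
  p = 5/9 = 0.555556: log2(p) = -0.847997, -p*log2(p) = 0.471109
  p = 2/9 = 0.222222: log2(p) = -2.169925, -p*log2(p) = 0.482206
  p = 2/9 = 0.222222: log2(p) = -2.169925, -p*log2(p) = 0.482206
H = 0.471109 + 0.482206 + 0.482206 = 1.435521

H = 1.4355 bits/symbol


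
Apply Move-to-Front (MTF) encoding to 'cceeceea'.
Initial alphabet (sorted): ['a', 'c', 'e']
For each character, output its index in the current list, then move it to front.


MTF encoding:
'c': index 1 in ['a', 'c', 'e'] -> ['c', 'a', 'e']
'c': index 0 in ['c', 'a', 'e'] -> ['c', 'a', 'e']
'e': index 2 in ['c', 'a', 'e'] -> ['e', 'c', 'a']
'e': index 0 in ['e', 'c', 'a'] -> ['e', 'c', 'a']
'c': index 1 in ['e', 'c', 'a'] -> ['c', 'e', 'a']
'e': index 1 in ['c', 'e', 'a'] -> ['e', 'c', 'a']
'e': index 0 in ['e', 'c', 'a'] -> ['e', 'c', 'a']
'a': index 2 in ['e', 'c', 'a'] -> ['a', 'e', 'c']


Output: [1, 0, 2, 0, 1, 1, 0, 2]


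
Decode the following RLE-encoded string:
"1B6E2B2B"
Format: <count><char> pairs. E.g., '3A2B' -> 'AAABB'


Expanding each <count><char> pair:
  1B -> 'B'
  6E -> 'EEEEEE'
  2B -> 'BB'
  2B -> 'BB'

Decoded = BEEEEEEBBBB


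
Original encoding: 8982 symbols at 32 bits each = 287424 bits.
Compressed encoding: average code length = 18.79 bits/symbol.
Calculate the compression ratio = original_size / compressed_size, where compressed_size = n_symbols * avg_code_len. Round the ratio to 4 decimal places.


original_size = n_symbols * orig_bits = 8982 * 32 = 287424 bits
compressed_size = n_symbols * avg_code_len = 8982 * 18.79 = 168771.78 bits
ratio = original_size / compressed_size = 287424 / 168771.78 = 1.703

Compression ratio = 1.703


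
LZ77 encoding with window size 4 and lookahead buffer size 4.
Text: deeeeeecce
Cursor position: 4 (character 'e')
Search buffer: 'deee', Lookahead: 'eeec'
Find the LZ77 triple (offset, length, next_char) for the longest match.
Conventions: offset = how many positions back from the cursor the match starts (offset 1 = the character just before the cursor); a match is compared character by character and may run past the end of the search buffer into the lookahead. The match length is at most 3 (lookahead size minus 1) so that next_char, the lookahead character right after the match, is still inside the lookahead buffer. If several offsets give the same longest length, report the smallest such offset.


Try each offset into the search buffer:
  offset=1 (pos 3, char 'e'): match length 3
  offset=2 (pos 2, char 'e'): match length 3
  offset=3 (pos 1, char 'e'): match length 3
  offset=4 (pos 0, char 'd'): match length 0
Longest match has length 3, found at offsets 1, 2, 3; take the smallest, offset 1.
next_char = character at position 4 + 3 = 7 -> 'c'

Best match: offset=1, length=3 (matching 'eee' starting at position 3)
LZ77 triple: (1, 3, 'c')


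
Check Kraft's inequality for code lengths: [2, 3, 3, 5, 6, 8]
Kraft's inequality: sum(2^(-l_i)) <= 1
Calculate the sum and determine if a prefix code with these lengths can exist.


Sum = 2^(-2) + 2^(-3) + 2^(-3) + 2^(-5) + 2^(-6) + 2^(-8)
    = 0.25 + 0.125 + 0.125 + 0.03125 + 0.015625 + 0.00390625
    = 141/256 = 0.55078125
Since 0.55078125 <= 1, Kraft's inequality IS satisfied.
A prefix code with these lengths CAN exist.

Kraft sum = 0.55078125. Satisfied.


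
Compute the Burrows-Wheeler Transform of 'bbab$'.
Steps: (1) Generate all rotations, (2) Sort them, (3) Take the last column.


Rotations (sorted):
  0: $bbab -> last char: b
  1: ab$bb -> last char: b
  2: b$bba -> last char: a
  3: bab$b -> last char: b
  4: bbab$ -> last char: $


BWT = bbab$


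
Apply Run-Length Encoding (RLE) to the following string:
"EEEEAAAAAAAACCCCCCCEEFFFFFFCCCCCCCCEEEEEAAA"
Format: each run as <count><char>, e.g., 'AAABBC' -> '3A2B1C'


Scanning runs left to right:
  i=0: run of 'E' x 4 -> '4E'
  i=4: run of 'A' x 8 -> '8A'
  i=12: run of 'C' x 7 -> '7C'
  i=19: run of 'E' x 2 -> '2E'
  i=21: run of 'F' x 6 -> '6F'
  i=27: run of 'C' x 8 -> '8C'
  i=35: run of 'E' x 5 -> '5E'
  i=40: run of 'A' x 3 -> '3A'

RLE = 4E8A7C2E6F8C5E3A


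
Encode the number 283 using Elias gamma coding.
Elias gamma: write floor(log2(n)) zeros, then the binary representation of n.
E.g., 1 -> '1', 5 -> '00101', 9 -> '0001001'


num_bits = floor(log2(283)) + 1 = 9
leading_zeros = num_bits - 1 = 8
binary(283) = 100011011

Elias gamma(283) = '00000000' + '100011011' = 00000000100011011 (17 bits)


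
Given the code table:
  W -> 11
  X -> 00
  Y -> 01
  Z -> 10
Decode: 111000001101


Decoding:
11 -> W
10 -> Z
00 -> X
00 -> X
11 -> W
01 -> Y


Result: WZXXWY


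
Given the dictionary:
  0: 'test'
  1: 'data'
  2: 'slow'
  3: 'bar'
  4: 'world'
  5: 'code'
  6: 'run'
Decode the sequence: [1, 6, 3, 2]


Look up each index in the dictionary:
  1 -> 'data'
  6 -> 'run'
  3 -> 'bar'
  2 -> 'slow'

Decoded: "data run bar slow"


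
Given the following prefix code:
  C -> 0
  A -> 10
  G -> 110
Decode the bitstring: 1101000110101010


Decoding step by step:
Bits 110 -> G
Bits 10 -> A
Bits 0 -> C
Bits 0 -> C
Bits 110 -> G
Bits 10 -> A
Bits 10 -> A
Bits 10 -> A


Decoded message: GACCGAAA


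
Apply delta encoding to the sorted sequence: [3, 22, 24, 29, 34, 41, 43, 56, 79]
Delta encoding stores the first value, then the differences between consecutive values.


First value: 3
Deltas:
  22 - 3 = 19
  24 - 22 = 2
  29 - 24 = 5
  34 - 29 = 5
  41 - 34 = 7
  43 - 41 = 2
  56 - 43 = 13
  79 - 56 = 23


Delta encoded: [3, 19, 2, 5, 5, 7, 2, 13, 23]


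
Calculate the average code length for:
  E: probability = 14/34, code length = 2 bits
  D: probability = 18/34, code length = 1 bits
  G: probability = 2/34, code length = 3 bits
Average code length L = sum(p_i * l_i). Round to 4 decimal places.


Weighted contributions p_i * l_i:
  E: (14/34) * 2 = 28/34
  D: (18/34) * 1 = 18/34
  G: (2/34) * 3 = 6/34
Sum = (28 + 18 + 6)/34 = 52/34

L = 52/34 = 1.5294 bits/symbol


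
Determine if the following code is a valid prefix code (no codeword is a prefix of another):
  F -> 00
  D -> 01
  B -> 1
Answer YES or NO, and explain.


Checking each pair (does one codeword prefix another?):
  F='00' vs D='01': no prefix
  F='00' vs B='1': no prefix
  D='01' vs F='00': no prefix
  D='01' vs B='1': no prefix
  B='1' vs F='00': no prefix
  B='1' vs D='01': no prefix
No violation found over all pairs.

YES -- this is a valid prefix code. No codeword is a prefix of any other codeword.


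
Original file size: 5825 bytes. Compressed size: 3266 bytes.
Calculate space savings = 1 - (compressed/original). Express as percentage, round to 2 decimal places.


ratio = compressed/original = 3266/5825 = 0.560687
savings = 1 - ratio = 1 - 0.560687 = 0.439313
as a percentage: 0.439313 * 100 = 43.93%

Space savings = 1 - 3266/5825 = 43.93%


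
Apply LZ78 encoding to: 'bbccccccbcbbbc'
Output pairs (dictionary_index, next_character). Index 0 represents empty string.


LZ78 encoding steps:
Dictionary: {0: ''}
Step 1: w='' (idx 0), next='b' -> output (0, 'b'), add 'b' as idx 1
Step 2: w='b' (idx 1), next='c' -> output (1, 'c'), add 'bc' as idx 2
Step 3: w='' (idx 0), next='c' -> output (0, 'c'), add 'c' as idx 3
Step 4: w='c' (idx 3), next='c' -> output (3, 'c'), add 'cc' as idx 4
Step 5: w='cc' (idx 4), next='b' -> output (4, 'b'), add 'ccb' as idx 5
Step 6: w='c' (idx 3), next='b' -> output (3, 'b'), add 'cb' as idx 6
Step 7: w='b' (idx 1), next='b' -> output (1, 'b'), add 'bb' as idx 7
Step 8: w='c' (idx 3), end of input -> output (3, '')


Encoded: [(0, 'b'), (1, 'c'), (0, 'c'), (3, 'c'), (4, 'b'), (3, 'b'), (1, 'b'), (3, '')]


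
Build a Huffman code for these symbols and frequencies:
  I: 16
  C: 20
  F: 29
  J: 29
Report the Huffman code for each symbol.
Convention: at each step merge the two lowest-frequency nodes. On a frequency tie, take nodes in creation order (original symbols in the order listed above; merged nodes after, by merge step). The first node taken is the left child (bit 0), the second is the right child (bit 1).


Huffman tree construction:
Step 1: Merge I(16) + C(20) = 36
Step 2: Merge F(29) + J(29) = 58
Step 3: Merge (I+C)(36) + (F+J)(58) = 94
Read each symbol's code off the tree from the root (left child = 0, right child = 1).

Codes:
  I: 00 (length 2)
  C: 01 (length 2)
  F: 10 (length 2)
  J: 11 (length 2)
Average code length: 188/94 = 2.0000 bits/symbol


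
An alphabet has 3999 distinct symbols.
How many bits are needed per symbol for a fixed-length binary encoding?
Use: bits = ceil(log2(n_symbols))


log2(3999) = 11.9654
Bracket: 2^11 = 2048 < 3999 <= 2^12 = 4096
So ceil(log2(3999)) = 12

bits = ceil(log2(3999)) = ceil(11.9654) = 12 bits


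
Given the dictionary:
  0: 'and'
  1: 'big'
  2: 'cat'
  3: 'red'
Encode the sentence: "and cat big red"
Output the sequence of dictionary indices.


Look up each word in the dictionary:
  'and' -> 0
  'cat' -> 2
  'big' -> 1
  'red' -> 3

Encoded: [0, 2, 1, 3]


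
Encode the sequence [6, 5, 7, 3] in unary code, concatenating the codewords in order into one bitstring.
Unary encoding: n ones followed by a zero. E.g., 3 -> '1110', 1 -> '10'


Encode each number as n ones followed by a terminating 0:
  6 -> 1111110 (7 bits)
  5 -> 111110 (6 bits)
  7 -> 11111110 (8 bits)
  3 -> 1110 (4 bits)
Total length = 7 + 6 + 8 + 4 = 25 bits.

Unary([6, 5, 7, 3]) = 1111110111110111111101110 (25 bits)


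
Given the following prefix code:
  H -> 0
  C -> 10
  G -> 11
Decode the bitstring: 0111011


Decoding step by step:
Bits 0 -> H
Bits 11 -> G
Bits 10 -> C
Bits 11 -> G


Decoded message: HGCG


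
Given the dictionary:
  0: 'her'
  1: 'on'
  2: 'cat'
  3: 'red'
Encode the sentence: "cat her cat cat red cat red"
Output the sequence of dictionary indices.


Look up each word in the dictionary:
  'cat' -> 2
  'her' -> 0
  'cat' -> 2
  'cat' -> 2
  'red' -> 3
  'cat' -> 2
  'red' -> 3

Encoded: [2, 0, 2, 2, 3, 2, 3]


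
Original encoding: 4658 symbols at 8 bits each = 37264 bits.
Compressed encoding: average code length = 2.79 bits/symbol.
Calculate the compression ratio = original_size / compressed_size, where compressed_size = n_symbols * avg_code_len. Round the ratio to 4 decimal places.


original_size = n_symbols * orig_bits = 4658 * 8 = 37264 bits
compressed_size = n_symbols * avg_code_len = 4658 * 2.79 = 12995.82 bits
ratio = original_size / compressed_size = 37264 / 12995.82 = 2.8674

Compression ratio = 2.8674


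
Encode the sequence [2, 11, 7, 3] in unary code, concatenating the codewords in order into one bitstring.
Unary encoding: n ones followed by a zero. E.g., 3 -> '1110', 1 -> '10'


Encode each number as n ones followed by a terminating 0:
  2 -> 110 (3 bits)
  11 -> 111111111110 (12 bits)
  7 -> 11111110 (8 bits)
  3 -> 1110 (4 bits)
Total length = 3 + 12 + 8 + 4 = 27 bits.

Unary([2, 11, 7, 3]) = 110111111111110111111101110 (27 bits)


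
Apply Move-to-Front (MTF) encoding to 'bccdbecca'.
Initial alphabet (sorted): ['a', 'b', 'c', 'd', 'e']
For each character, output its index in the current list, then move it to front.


MTF encoding:
'b': index 1 in ['a', 'b', 'c', 'd', 'e'] -> ['b', 'a', 'c', 'd', 'e']
'c': index 2 in ['b', 'a', 'c', 'd', 'e'] -> ['c', 'b', 'a', 'd', 'e']
'c': index 0 in ['c', 'b', 'a', 'd', 'e'] -> ['c', 'b', 'a', 'd', 'e']
'd': index 3 in ['c', 'b', 'a', 'd', 'e'] -> ['d', 'c', 'b', 'a', 'e']
'b': index 2 in ['d', 'c', 'b', 'a', 'e'] -> ['b', 'd', 'c', 'a', 'e']
'e': index 4 in ['b', 'd', 'c', 'a', 'e'] -> ['e', 'b', 'd', 'c', 'a']
'c': index 3 in ['e', 'b', 'd', 'c', 'a'] -> ['c', 'e', 'b', 'd', 'a']
'c': index 0 in ['c', 'e', 'b', 'd', 'a'] -> ['c', 'e', 'b', 'd', 'a']
'a': index 4 in ['c', 'e', 'b', 'd', 'a'] -> ['a', 'c', 'e', 'b', 'd']


Output: [1, 2, 0, 3, 2, 4, 3, 0, 4]


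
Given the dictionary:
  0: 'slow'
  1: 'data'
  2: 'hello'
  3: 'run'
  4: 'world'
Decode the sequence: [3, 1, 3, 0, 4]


Look up each index in the dictionary:
  3 -> 'run'
  1 -> 'data'
  3 -> 'run'
  0 -> 'slow'
  4 -> 'world'

Decoded: "run data run slow world"


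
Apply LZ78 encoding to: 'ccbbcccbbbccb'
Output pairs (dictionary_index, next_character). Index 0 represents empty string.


LZ78 encoding steps:
Dictionary: {0: ''}
Step 1: w='' (idx 0), next='c' -> output (0, 'c'), add 'c' as idx 1
Step 2: w='c' (idx 1), next='b' -> output (1, 'b'), add 'cb' as idx 2
Step 3: w='' (idx 0), next='b' -> output (0, 'b'), add 'b' as idx 3
Step 4: w='c' (idx 1), next='c' -> output (1, 'c'), add 'cc' as idx 4
Step 5: w='cb' (idx 2), next='b' -> output (2, 'b'), add 'cbb' as idx 5
Step 6: w='b' (idx 3), next='c' -> output (3, 'c'), add 'bc' as idx 6
Step 7: w='cb' (idx 2), end of input -> output (2, '')


Encoded: [(0, 'c'), (1, 'b'), (0, 'b'), (1, 'c'), (2, 'b'), (3, 'c'), (2, '')]


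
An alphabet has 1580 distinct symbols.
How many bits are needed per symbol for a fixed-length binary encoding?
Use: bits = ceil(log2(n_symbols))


log2(1580) = 10.6257
Bracket: 2^10 = 1024 < 1580 <= 2^11 = 2048
So ceil(log2(1580)) = 11

bits = ceil(log2(1580)) = ceil(10.6257) = 11 bits


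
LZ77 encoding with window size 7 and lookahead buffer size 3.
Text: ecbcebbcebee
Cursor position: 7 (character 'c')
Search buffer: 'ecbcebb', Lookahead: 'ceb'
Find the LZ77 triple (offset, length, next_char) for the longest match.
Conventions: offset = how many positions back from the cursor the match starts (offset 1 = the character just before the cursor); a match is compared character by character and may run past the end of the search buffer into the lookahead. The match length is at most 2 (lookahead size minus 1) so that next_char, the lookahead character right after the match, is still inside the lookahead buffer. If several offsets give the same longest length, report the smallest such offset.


Try each offset into the search buffer:
  offset=1 (pos 6, char 'b'): match length 0
  offset=2 (pos 5, char 'b'): match length 0
  offset=3 (pos 4, char 'e'): match length 0
  offset=4 (pos 3, char 'c'): match length 2
  offset=5 (pos 2, char 'b'): match length 0
  offset=6 (pos 1, char 'c'): match length 1
  offset=7 (pos 0, char 'e'): match length 0
Longest match has length 2 at offset 4.
next_char = character at position 7 + 2 = 9 -> 'b'

Best match: offset=4, length=2 (matching 'ce' starting at position 3)
LZ77 triple: (4, 2, 'b')


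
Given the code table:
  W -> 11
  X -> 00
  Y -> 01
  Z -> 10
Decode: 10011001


Decoding:
10 -> Z
01 -> Y
10 -> Z
01 -> Y


Result: ZYZY


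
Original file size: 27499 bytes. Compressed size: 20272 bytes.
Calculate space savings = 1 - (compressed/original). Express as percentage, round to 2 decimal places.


ratio = compressed/original = 20272/27499 = 0.73719
savings = 1 - ratio = 1 - 0.73719 = 0.26281
as a percentage: 0.26281 * 100 = 26.28%

Space savings = 1 - 20272/27499 = 26.28%


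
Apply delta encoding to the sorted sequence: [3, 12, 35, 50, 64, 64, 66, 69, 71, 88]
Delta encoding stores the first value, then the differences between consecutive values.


First value: 3
Deltas:
  12 - 3 = 9
  35 - 12 = 23
  50 - 35 = 15
  64 - 50 = 14
  64 - 64 = 0
  66 - 64 = 2
  69 - 66 = 3
  71 - 69 = 2
  88 - 71 = 17


Delta encoded: [3, 9, 23, 15, 14, 0, 2, 3, 2, 17]


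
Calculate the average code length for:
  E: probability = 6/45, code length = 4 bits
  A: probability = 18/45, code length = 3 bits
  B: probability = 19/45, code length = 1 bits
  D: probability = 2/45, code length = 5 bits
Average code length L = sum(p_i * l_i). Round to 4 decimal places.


Weighted contributions p_i * l_i:
  E: (6/45) * 4 = 24/45
  A: (18/45) * 3 = 54/45
  B: (19/45) * 1 = 19/45
  D: (2/45) * 5 = 10/45
Sum = (24 + 54 + 19 + 10)/45 = 107/45

L = 107/45 = 2.3778 bits/symbol


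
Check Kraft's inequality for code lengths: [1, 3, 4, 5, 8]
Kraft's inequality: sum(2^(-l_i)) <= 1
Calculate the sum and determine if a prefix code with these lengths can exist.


Sum = 2^(-1) + 2^(-3) + 2^(-4) + 2^(-5) + 2^(-8)
    = 0.5 + 0.125 + 0.0625 + 0.03125 + 0.00390625
    = 185/256 = 0.72265625
Since 0.72265625 <= 1, Kraft's inequality IS satisfied.
A prefix code with these lengths CAN exist.

Kraft sum = 0.72265625. Satisfied.


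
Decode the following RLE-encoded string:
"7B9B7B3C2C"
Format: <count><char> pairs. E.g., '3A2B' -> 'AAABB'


Expanding each <count><char> pair:
  7B -> 'BBBBBBB'
  9B -> 'BBBBBBBBB'
  7B -> 'BBBBBBB'
  3C -> 'CCC'
  2C -> 'CC'

Decoded = BBBBBBBBBBBBBBBBBBBBBBBCCCCC


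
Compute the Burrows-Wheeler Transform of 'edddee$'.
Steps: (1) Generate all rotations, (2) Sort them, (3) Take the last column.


Rotations (sorted):
  0: $edddee -> last char: e
  1: dddee$e -> last char: e
  2: ddee$ed -> last char: d
  3: dee$edd -> last char: d
  4: e$eddde -> last char: e
  5: edddee$ -> last char: $
  6: ee$eddd -> last char: d


BWT = eedde$d


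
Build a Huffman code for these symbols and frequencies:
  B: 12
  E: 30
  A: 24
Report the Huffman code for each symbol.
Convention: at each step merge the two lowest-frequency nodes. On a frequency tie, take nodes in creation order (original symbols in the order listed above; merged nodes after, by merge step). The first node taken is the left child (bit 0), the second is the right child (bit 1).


Huffman tree construction:
Step 1: Merge B(12) + A(24) = 36
Step 2: Merge E(30) + (B+A)(36) = 66
Read each symbol's code off the tree from the root (left child = 0, right child = 1).

Codes:
  B: 10 (length 2)
  E: 0 (length 1)
  A: 11 (length 2)
Average code length: 102/66 = 1.5455 bits/symbol


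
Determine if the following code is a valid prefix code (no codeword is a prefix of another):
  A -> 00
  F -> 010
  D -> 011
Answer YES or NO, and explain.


Checking each pair (does one codeword prefix another?):
  A='00' vs F='010': no prefix
  A='00' vs D='011': no prefix
  F='010' vs A='00': no prefix
  F='010' vs D='011': no prefix
  D='011' vs A='00': no prefix
  D='011' vs F='010': no prefix
No violation found over all pairs.

YES -- this is a valid prefix code. No codeword is a prefix of any other codeword.


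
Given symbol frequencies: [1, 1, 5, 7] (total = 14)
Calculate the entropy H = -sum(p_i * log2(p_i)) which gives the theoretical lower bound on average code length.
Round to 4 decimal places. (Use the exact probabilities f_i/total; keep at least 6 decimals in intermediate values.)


Per-symbol terms -p_i * log2(p_i) with p_i = f_i/14:
  p = 1/14 = 0.071429: log2(p) = -3.807355, -p*log2(p) = 0.271954
  p = 1/14 = 0.071429: log2(p) = -3.807355, -p*log2(p) = 0.271954
  p = 5/14 = 0.357143: log2(p) = -1.485427, -p*log2(p) = 0.530510
  p = 7/14 = 0.500000: log2(p) = -1.000000, -p*log2(p) = 0.500000
H = 0.271954 + 0.271954 + 0.530510 + 0.500000 = 1.574418

H = 1.5744 bits/symbol


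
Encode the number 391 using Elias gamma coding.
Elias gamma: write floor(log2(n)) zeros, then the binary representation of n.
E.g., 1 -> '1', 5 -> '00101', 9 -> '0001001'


num_bits = floor(log2(391)) + 1 = 9
leading_zeros = num_bits - 1 = 8
binary(391) = 110000111

Elias gamma(391) = '00000000' + '110000111' = 00000000110000111 (17 bits)


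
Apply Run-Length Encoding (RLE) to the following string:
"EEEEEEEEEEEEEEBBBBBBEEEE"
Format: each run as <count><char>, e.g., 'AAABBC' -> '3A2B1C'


Scanning runs left to right:
  i=0: run of 'E' x 14 -> '14E'
  i=14: run of 'B' x 6 -> '6B'
  i=20: run of 'E' x 4 -> '4E'

RLE = 14E6B4E


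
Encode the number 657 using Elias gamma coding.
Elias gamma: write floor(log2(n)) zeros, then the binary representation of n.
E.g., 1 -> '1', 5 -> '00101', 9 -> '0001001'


num_bits = floor(log2(657)) + 1 = 10
leading_zeros = num_bits - 1 = 9
binary(657) = 1010010001

Elias gamma(657) = '000000000' + '1010010001' = 0000000001010010001 (19 bits)


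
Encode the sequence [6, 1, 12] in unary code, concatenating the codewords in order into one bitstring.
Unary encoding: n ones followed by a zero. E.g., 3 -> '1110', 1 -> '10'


Encode each number as n ones followed by a terminating 0:
  6 -> 1111110 (7 bits)
  1 -> 10 (2 bits)
  12 -> 1111111111110 (13 bits)
Total length = 7 + 2 + 13 = 22 bits.

Unary([6, 1, 12]) = 1111110101111111111110 (22 bits)


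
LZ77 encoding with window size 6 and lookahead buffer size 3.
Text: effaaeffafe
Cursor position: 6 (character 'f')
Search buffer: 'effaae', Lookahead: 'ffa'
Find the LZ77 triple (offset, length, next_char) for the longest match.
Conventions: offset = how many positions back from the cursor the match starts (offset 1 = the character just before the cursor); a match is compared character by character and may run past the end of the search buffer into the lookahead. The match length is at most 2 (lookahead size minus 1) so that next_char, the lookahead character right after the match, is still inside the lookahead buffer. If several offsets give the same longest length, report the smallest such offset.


Try each offset into the search buffer:
  offset=1 (pos 5, char 'e'): match length 0
  offset=2 (pos 4, char 'a'): match length 0
  offset=3 (pos 3, char 'a'): match length 0
  offset=4 (pos 2, char 'f'): match length 1
  offset=5 (pos 1, char 'f'): match length 2
  offset=6 (pos 0, char 'e'): match length 0
Longest match has length 2 at offset 5.
next_char = character at position 6 + 2 = 8 -> 'a'

Best match: offset=5, length=2 (matching 'ff' starting at position 1)
LZ77 triple: (5, 2, 'a')


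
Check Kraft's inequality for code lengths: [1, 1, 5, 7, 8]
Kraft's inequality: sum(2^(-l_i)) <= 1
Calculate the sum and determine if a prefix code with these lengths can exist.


Sum = 2^(-1) + 2^(-1) + 2^(-5) + 2^(-7) + 2^(-8)
    = 0.5 + 0.5 + 0.03125 + 0.0078125 + 0.00390625
    = 267/256 = 1.04296875
Since 1.04296875 > 1, Kraft's inequality is NOT satisfied.
A prefix code with these lengths CANNOT exist.

Kraft sum = 1.04296875. Not satisfied.


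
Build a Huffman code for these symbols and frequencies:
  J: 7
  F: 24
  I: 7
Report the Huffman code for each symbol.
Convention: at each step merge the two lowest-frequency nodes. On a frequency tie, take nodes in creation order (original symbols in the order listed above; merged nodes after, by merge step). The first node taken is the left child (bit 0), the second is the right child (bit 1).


Huffman tree construction:
Step 1: Merge J(7) + I(7) = 14
Step 2: Merge (J+I)(14) + F(24) = 38
Read each symbol's code off the tree from the root (left child = 0, right child = 1).

Codes:
  J: 00 (length 2)
  F: 1 (length 1)
  I: 01 (length 2)
Average code length: 52/38 = 1.3684 bits/symbol


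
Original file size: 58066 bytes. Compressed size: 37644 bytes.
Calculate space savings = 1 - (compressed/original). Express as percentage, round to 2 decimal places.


ratio = compressed/original = 37644/58066 = 0.648297
savings = 1 - ratio = 1 - 0.648297 = 0.351703
as a percentage: 0.351703 * 100 = 35.17%

Space savings = 1 - 37644/58066 = 35.17%


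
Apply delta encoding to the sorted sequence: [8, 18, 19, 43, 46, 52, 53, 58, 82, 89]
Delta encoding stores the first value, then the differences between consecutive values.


First value: 8
Deltas:
  18 - 8 = 10
  19 - 18 = 1
  43 - 19 = 24
  46 - 43 = 3
  52 - 46 = 6
  53 - 52 = 1
  58 - 53 = 5
  82 - 58 = 24
  89 - 82 = 7


Delta encoded: [8, 10, 1, 24, 3, 6, 1, 5, 24, 7]


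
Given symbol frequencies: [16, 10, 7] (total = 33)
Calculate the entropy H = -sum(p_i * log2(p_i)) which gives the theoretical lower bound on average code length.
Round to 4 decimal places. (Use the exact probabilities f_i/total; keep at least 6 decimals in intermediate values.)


Per-symbol terms -p_i * log2(p_i) with p_i = f_i/33:
  p = 16/33 = 0.484848: log2(p) = -1.044394, -p*log2(p) = 0.506373
  p = 10/33 = 0.303030: log2(p) = -1.722466, -p*log2(p) = 0.521959
  p = 7/33 = 0.212121: log2(p) = -2.237039, -p*log2(p) = 0.474523
H = 0.506373 + 0.521959 + 0.474523 = 1.502855

H = 1.5029 bits/symbol


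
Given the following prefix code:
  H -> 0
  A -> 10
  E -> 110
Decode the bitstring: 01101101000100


Decoding step by step:
Bits 0 -> H
Bits 110 -> E
Bits 110 -> E
Bits 10 -> A
Bits 0 -> H
Bits 0 -> H
Bits 10 -> A
Bits 0 -> H


Decoded message: HEEAHHAH


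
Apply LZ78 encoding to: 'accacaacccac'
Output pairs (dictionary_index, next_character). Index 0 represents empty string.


LZ78 encoding steps:
Dictionary: {0: ''}
Step 1: w='' (idx 0), next='a' -> output (0, 'a'), add 'a' as idx 1
Step 2: w='' (idx 0), next='c' -> output (0, 'c'), add 'c' as idx 2
Step 3: w='c' (idx 2), next='a' -> output (2, 'a'), add 'ca' as idx 3
Step 4: w='ca' (idx 3), next='a' -> output (3, 'a'), add 'caa' as idx 4
Step 5: w='c' (idx 2), next='c' -> output (2, 'c'), add 'cc' as idx 5
Step 6: w='ca' (idx 3), next='c' -> output (3, 'c'), add 'cac' as idx 6


Encoded: [(0, 'a'), (0, 'c'), (2, 'a'), (3, 'a'), (2, 'c'), (3, 'c')]


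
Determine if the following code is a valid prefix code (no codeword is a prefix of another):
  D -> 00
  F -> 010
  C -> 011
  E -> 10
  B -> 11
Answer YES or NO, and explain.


Checking each pair (does one codeword prefix another?):
  D='00' vs F='010': no prefix
  D='00' vs C='011': no prefix
  D='00' vs E='10': no prefix
  D='00' vs B='11': no prefix
  F='010' vs D='00': no prefix
  F='010' vs C='011': no prefix
  F='010' vs E='10': no prefix
  F='010' vs B='11': no prefix
  C='011' vs D='00': no prefix
  C='011' vs F='010': no prefix
  C='011' vs E='10': no prefix
  C='011' vs B='11': no prefix
  E='10' vs D='00': no prefix
  E='10' vs F='010': no prefix
  E='10' vs C='011': no prefix
  E='10' vs B='11': no prefix
  B='11' vs D='00': no prefix
  B='11' vs F='010': no prefix
  B='11' vs C='011': no prefix
  B='11' vs E='10': no prefix
No violation found over all pairs.

YES -- this is a valid prefix code. No codeword is a prefix of any other codeword.


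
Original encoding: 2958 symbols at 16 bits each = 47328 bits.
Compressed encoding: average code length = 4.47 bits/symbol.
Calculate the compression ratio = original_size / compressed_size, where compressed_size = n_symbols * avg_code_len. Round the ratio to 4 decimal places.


original_size = n_symbols * orig_bits = 2958 * 16 = 47328 bits
compressed_size = n_symbols * avg_code_len = 2958 * 4.47 = 13222.26 bits
ratio = original_size / compressed_size = 47328 / 13222.26 = 3.5794

Compression ratio = 3.5794


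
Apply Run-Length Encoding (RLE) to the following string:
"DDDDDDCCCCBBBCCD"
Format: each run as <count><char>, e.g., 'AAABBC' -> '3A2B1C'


Scanning runs left to right:
  i=0: run of 'D' x 6 -> '6D'
  i=6: run of 'C' x 4 -> '4C'
  i=10: run of 'B' x 3 -> '3B'
  i=13: run of 'C' x 2 -> '2C'
  i=15: run of 'D' x 1 -> '1D'

RLE = 6D4C3B2C1D


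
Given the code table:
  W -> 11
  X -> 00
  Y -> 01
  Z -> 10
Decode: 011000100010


Decoding:
01 -> Y
10 -> Z
00 -> X
10 -> Z
00 -> X
10 -> Z


Result: YZXZXZ


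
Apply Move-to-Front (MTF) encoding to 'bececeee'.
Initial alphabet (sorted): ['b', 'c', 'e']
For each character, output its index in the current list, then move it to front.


MTF encoding:
'b': index 0 in ['b', 'c', 'e'] -> ['b', 'c', 'e']
'e': index 2 in ['b', 'c', 'e'] -> ['e', 'b', 'c']
'c': index 2 in ['e', 'b', 'c'] -> ['c', 'e', 'b']
'e': index 1 in ['c', 'e', 'b'] -> ['e', 'c', 'b']
'c': index 1 in ['e', 'c', 'b'] -> ['c', 'e', 'b']
'e': index 1 in ['c', 'e', 'b'] -> ['e', 'c', 'b']
'e': index 0 in ['e', 'c', 'b'] -> ['e', 'c', 'b']
'e': index 0 in ['e', 'c', 'b'] -> ['e', 'c', 'b']


Output: [0, 2, 2, 1, 1, 1, 0, 0]


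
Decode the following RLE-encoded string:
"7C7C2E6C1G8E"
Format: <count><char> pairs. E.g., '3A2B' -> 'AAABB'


Expanding each <count><char> pair:
  7C -> 'CCCCCCC'
  7C -> 'CCCCCCC'
  2E -> 'EE'
  6C -> 'CCCCCC'
  1G -> 'G'
  8E -> 'EEEEEEEE'

Decoded = CCCCCCCCCCCCCCEECCCCCCGEEEEEEEE


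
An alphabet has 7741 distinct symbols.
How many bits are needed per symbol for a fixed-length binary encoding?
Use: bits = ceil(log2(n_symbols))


log2(7741) = 12.9183
Bracket: 2^12 = 4096 < 7741 <= 2^13 = 8192
So ceil(log2(7741)) = 13

bits = ceil(log2(7741)) = ceil(12.9183) = 13 bits


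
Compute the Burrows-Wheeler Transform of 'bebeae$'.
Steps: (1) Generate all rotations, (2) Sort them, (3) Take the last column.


Rotations (sorted):
  0: $bebeae -> last char: e
  1: ae$bebe -> last char: e
  2: beae$be -> last char: e
  3: bebeae$ -> last char: $
  4: e$bebea -> last char: a
  5: eae$beb -> last char: b
  6: ebeae$b -> last char: b


BWT = eee$abb


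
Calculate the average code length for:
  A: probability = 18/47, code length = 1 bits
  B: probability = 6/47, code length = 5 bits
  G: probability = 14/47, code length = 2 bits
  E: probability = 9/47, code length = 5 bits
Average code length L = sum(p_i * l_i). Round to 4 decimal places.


Weighted contributions p_i * l_i:
  A: (18/47) * 1 = 18/47
  B: (6/47) * 5 = 30/47
  G: (14/47) * 2 = 28/47
  E: (9/47) * 5 = 45/47
Sum = (18 + 30 + 28 + 45)/47 = 121/47

L = 121/47 = 2.5745 bits/symbol


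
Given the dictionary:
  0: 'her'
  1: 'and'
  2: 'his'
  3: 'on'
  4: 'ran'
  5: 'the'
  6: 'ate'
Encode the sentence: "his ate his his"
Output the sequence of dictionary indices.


Look up each word in the dictionary:
  'his' -> 2
  'ate' -> 6
  'his' -> 2
  'his' -> 2

Encoded: [2, 6, 2, 2]


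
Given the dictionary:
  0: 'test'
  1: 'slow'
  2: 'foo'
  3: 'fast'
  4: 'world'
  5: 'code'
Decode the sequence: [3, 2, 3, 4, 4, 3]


Look up each index in the dictionary:
  3 -> 'fast'
  2 -> 'foo'
  3 -> 'fast'
  4 -> 'world'
  4 -> 'world'
  3 -> 'fast'

Decoded: "fast foo fast world world fast"


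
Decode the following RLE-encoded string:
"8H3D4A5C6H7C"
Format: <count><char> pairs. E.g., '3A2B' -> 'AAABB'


Expanding each <count><char> pair:
  8H -> 'HHHHHHHH'
  3D -> 'DDD'
  4A -> 'AAAA'
  5C -> 'CCCCC'
  6H -> 'HHHHHH'
  7C -> 'CCCCCCC'

Decoded = HHHHHHHHDDDAAAACCCCCHHHHHHCCCCCCC


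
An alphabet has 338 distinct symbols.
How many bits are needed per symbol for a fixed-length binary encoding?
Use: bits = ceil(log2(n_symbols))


log2(338) = 8.4009
Bracket: 2^8 = 256 < 338 <= 2^9 = 512
So ceil(log2(338)) = 9

bits = ceil(log2(338)) = ceil(8.4009) = 9 bits


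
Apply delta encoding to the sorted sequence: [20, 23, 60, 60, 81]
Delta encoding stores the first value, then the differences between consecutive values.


First value: 20
Deltas:
  23 - 20 = 3
  60 - 23 = 37
  60 - 60 = 0
  81 - 60 = 21


Delta encoded: [20, 3, 37, 0, 21]


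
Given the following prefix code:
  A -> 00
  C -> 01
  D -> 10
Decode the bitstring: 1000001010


Decoding step by step:
Bits 10 -> D
Bits 00 -> A
Bits 00 -> A
Bits 10 -> D
Bits 10 -> D


Decoded message: DAADD


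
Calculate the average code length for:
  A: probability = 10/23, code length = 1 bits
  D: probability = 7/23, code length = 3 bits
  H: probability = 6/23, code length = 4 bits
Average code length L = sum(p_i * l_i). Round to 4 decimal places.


Weighted contributions p_i * l_i:
  A: (10/23) * 1 = 10/23
  D: (7/23) * 3 = 21/23
  H: (6/23) * 4 = 24/23
Sum = (10 + 21 + 24)/23 = 55/23

L = 55/23 = 2.3913 bits/symbol
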